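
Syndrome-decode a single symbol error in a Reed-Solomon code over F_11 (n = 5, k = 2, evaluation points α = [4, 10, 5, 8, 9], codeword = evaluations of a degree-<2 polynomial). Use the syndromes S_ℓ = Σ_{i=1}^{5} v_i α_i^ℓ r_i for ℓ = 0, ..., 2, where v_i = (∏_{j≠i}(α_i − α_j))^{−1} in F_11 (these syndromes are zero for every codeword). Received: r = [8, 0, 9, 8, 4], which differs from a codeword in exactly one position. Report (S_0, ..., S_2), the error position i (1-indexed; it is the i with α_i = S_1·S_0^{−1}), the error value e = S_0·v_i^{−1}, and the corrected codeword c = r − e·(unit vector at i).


S = (5, 9, 3), error at position 1, error magnitude e = 6, c = [2, 0, 9, 8, 4].

Step 1: column multipliers v_i = (∏_{j≠i}(α_i − α_j))^{−1} mod 11.
  i = 1 (α = 4): (4−10)(4−5)(4−8)(4−9) = (−6)·(−1)·(−4)·(−5) = 120 ≡ 10, so v_1 = 10^{−1} = 10 (mod 11).
  i = 2 (α = 10): (10−4)(10−5)(10−8)(10−9) = 6·5·2·1 = 60 ≡ 5, so v_2 = 5^{−1} = 9 (mod 11).
  i = 3 (α = 5): (5−4)(5−10)(5−8)(5−9) = 1·(−5)·(−3)·(−4) = −60 ≡ 6, so v_3 = 6^{−1} = 2 (mod 11).
  i = 4 (α = 8): (8−4)(8−10)(8−5)(8−9) = 4·(−2)·3·(−1) = 24 ≡ 2, so v_4 = 2^{−1} = 6 (mod 11).
  i = 5 (α = 9): (9−4)(9−10)(9−5)(9−8) = 5·(−1)·4·1 = −20 ≡ 2, so v_5 = 2^{−1} = 6 (mod 11).
  v = [10, 9, 2, 6, 6].
Step 2: syndromes of r = [8, 0, 9, 8, 4] (all sums mod 11).
  S_0 = Σ v_i r_i = 10·8 + 9·0 + 2·9 + 6·8 + 6·4 = 170 ≡ 5.
  S_1 = Σ v_i α_i r_i = 10·4·8 + 9·10·0 + 2·5·9 + 6·8·8 + 6·9·4 = 1010 ≡ 9.
  α_i^2 mod 11 = [5, 1, 3, 9, 4].
  S_2 = Σ v_i α_i^2 r_i = 10·5·8 + 9·1·0 + 2·3·9 + 6·9·8 + 6·4·4 = 982 ≡ 3.
  S = (5, 9, 3) ≠ 0, so r is not a codeword (an error is present).
Step 3: locate the error. For a single error e at position i, S_ℓ = v_i·e·α_i^ℓ, so α_err = S_1/S_0.
  S_0^{−1} = 5^{−1} = 9 (mod 11), so α_err = 9·9 = 81 ≡ 4 = α_1. Error position i = 1.
  Consistency check: S_2/S_1 = 3·5 = 15 ≡ 4 = α_err ✓ (single-error assumption holds).
Step 4: error magnitude e = S_0/v_1 = S_0·∏_{j≠1}(α_1 − α_j) = 5·10 = 50 ≡ 6 (mod 11).
Step 5: correct position 1: c_1 = r_1 − e = 8 − 6 ≡ 2 (mod 11). Hence c = [2, 0, 9, 8, 4].
  Check: interpolating c through the α_i gives m(x) = 7 + 7·x (degree < 2) with m(α_i) = c_i for every i, so c is indeed a codeword.


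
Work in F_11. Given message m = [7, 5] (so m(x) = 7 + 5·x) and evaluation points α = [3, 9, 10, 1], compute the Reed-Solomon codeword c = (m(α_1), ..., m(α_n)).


c = [0, 8, 2, 1]

Message polynomial: m(x) = 7 + 5·x (mod 11).
For each evaluation point α_i, compute m(α_i) mod 11:
  α_1 = 3: Horner steps 5 → 0, so m(3) = 0.
  α_2 = 9: Horner steps 5 → 8, so m(9) = 8.
  α_3 = 10: Horner steps 5 → 2, so m(10) = 2.
  α_4 = 1: Horner steps 5 → 1, so m(1) = 1.
Codeword c = [0, 8, 2, 1] ∈ F_11^4.


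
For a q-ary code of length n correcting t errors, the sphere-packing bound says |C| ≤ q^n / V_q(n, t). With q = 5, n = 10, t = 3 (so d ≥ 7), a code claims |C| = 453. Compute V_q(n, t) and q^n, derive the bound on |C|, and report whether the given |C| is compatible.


V_q(n, t) = 8441, q^n = 9765625, Hamming bound = 1156, |C| = 453 ≤ bound (satisfied).

Step 1: Compute V_q(n, t) = Σ_{j=0}^3 C(n, j) (q−1)^j.
  j = 0: C(10,0)·(4)^0 = 1·1 = 1.
  j = 1: C(10,1)·(4)^1 = 10·4 = 40.
  j = 2: C(10,2)·(4)^2 = 45·16 = 720.
  j = 3: C(10,3)·(4)^3 = 120·64 = 7680.
  V_q(n, t) = 1 + 40 + 720 + 7680 = 8441.
Step 2: q^n = 5^10 = 9765625.
Step 3: Hamming bound ⌊q^n / V_q(n,t)⌋ = ⌊9765625/8441⌋ = 1156.
Step 4: Compare |C| = 453 to 1156: satisfied.
The claimed |C| lies below the Hamming bound.


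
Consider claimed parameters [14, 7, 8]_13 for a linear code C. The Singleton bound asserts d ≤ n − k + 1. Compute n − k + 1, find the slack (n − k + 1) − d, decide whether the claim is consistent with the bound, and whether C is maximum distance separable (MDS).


Singleton RHS = n − k + 1 = 8, slack = 0, bound satisfied, MDS.

Singleton bound: d ≤ n − k + 1.
Here n = 14, k = 7, so n − k + 1 = 8.
Given d = 8, check d ≤ 8: YES.
Slack = (n − k + 1) − d = 0.
The code is MDS (slack = 0).
Description: the claimed parameters are [14, 7, 8]_13; such a code would be MDS (meets Singleton bound).


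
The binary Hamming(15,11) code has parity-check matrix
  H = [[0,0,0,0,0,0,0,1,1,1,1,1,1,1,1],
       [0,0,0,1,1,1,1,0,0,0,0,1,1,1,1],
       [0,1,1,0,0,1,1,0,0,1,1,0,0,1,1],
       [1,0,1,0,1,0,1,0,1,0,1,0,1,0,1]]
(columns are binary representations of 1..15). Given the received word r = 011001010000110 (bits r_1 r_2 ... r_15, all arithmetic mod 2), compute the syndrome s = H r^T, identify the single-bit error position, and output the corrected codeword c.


s = (1, 1, 0, 0)^T, error position = 12, corrected codeword c = 011001010001110

Compute s = H r^T mod 2 one row at a time:
  s_1 = 1 + 0 + 0 + 0 + 0 + 1 + 1 + 0 = 3 ≡ 1 (mod 2).
  s_2 = 0 + 0 + 1 + 0 + 0 + 1 + 1 + 0 = 3 ≡ 1 (mod 2).
  s_3 = 1 + 1 + 1 + 0 + 0 + 0 + 1 + 0 = 4 ≡ 0 (mod 2).
  s_4 = 0 + 1 + 0 + 0 + 0 + 0 + 1 + 0 = 2 ≡ 0 (mod 2).
s = (1, 1, 0, 0)^T — this equals column 12 of H (binary 1100), so error is at position 12.
Correct: flip bit 12 of r = 011001010000110 to get c = 011001010001110.


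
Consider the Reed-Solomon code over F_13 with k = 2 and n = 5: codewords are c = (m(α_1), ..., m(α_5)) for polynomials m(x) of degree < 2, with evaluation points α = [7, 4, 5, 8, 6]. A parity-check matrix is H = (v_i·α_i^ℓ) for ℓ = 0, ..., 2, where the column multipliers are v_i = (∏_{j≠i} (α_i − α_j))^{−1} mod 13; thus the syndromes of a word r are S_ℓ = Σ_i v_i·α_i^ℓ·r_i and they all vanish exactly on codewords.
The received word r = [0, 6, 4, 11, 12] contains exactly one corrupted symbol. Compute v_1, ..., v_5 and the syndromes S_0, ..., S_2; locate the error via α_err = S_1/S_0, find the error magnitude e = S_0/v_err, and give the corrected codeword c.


S = (9, 2, 12), error at position 5, error magnitude e = 10, c = [0, 6, 4, 11, 2].

Step 1: column multipliers v_i = (∏_{j≠i}(α_i − α_j))^{−1} mod 13.
  i = 1 (α = 7): (7−4)(7−5)(7−8)(7−6) = 3·2·(−1)·1 = −6 ≡ 7, so v_1 = 7^{−1} = 2 (mod 13).
  i = 2 (α = 4): (4−7)(4−5)(4−8)(4−6) = (−3)·(−1)·(−4)·(−2) = 24 ≡ 11, so v_2 = 11^{−1} = 6 (mod 13).
  i = 3 (α = 5): (5−7)(5−4)(5−8)(5−6) = (−2)·1·(−3)·(−1) = −6 ≡ 7, so v_3 = 7^{−1} = 2 (mod 13).
  i = 4 (α = 8): (8−7)(8−4)(8−5)(8−6) = 1·4·3·2 = 24 ≡ 11, so v_4 = 11^{−1} = 6 (mod 13).
  i = 5 (α = 6): (6−7)(6−4)(6−5)(6−8) = (−1)·2·1·(−2) = 4 ≡ 4, so v_5 = 4^{−1} = 10 (mod 13).
  v = [2, 6, 2, 6, 10].
Step 2: syndromes of r = [0, 6, 4, 11, 12] (all sums mod 13).
  S_0 = Σ v_i r_i = 2·0 + 6·6 + 2·4 + 6·11 + 10·12 = 230 ≡ 9.
  S_1 = Σ v_i α_i r_i = 2·7·0 + 6·4·6 + 2·5·4 + 6·8·11 + 10·6·12 = 1432 ≡ 2.
  α_i^2 mod 13 = [10, 3, 12, 12, 10].
  S_2 = Σ v_i α_i^2 r_i = 2·10·0 + 6·3·6 + 2·12·4 + 6·12·11 + 10·10·12 = 2196 ≡ 12.
  S = (9, 2, 12) ≠ 0, so r is not a codeword (an error is present).
Step 3: locate the error. For a single error e at position i, S_ℓ = v_i·e·α_i^ℓ, so α_err = S_1/S_0.
  S_0^{−1} = 9^{−1} = 3 (mod 13), so α_err = 2·3 = 6 ≡ 6 = α_5. Error position i = 5.
  Consistency check: S_2/S_1 = 12·7 = 84 ≡ 6 = α_err ✓ (single-error assumption holds).
Step 4: error magnitude e = S_0/v_5 = S_0·∏_{j≠5}(α_5 − α_j) = 9·4 = 36 ≡ 10 (mod 13).
Step 5: correct position 5: c_5 = r_5 − e = 12 − 10 ≡ 2 (mod 13). Hence c = [0, 6, 4, 11, 2].
  Check: interpolating c through the α_i gives m(x) = 1 + 11·x (degree < 2) with m(α_i) = c_i for every i, so c is indeed a codeword.


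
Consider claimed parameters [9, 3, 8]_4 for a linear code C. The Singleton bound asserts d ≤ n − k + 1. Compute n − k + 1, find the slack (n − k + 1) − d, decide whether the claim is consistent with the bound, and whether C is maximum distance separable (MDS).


Singleton RHS = n − k + 1 = 7, slack = -1, bound violated (no such code; not MDS).

Singleton bound: d ≤ n − k + 1.
Here n = 9, k = 3, so n − k + 1 = 7.
Given d = 8, check d ≤ 7: NO.
Slack = (n − k + 1) − d = -1.
The slack is negative: d = 8 exceeds n − k + 1 = 7 by 1, so the Singleton bound is violated and no linear [9, 3, 8]_4 code can exist. In particular it is not MDS (MDS requires d = n − k + 1 exactly).
Description: the claimed parameters are [9, 3, 8]_4; such a code would be impossible (violates the Singleton bound).


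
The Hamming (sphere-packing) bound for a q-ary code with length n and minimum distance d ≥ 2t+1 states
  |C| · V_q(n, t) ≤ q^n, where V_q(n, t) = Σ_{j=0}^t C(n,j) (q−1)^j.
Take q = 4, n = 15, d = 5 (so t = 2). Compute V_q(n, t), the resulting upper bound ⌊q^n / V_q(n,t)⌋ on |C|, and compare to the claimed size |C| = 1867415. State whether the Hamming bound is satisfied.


V_q(n, t) = 991, q^n = 1073741824, Hamming bound = 1083493, |C| = 1867415 > bound (violated).

Step 1: Compute V_q(n, t) = Σ_{j=0}^2 C(n, j) (q−1)^j.
  j = 0: C(15,0)·(3)^0 = 1·1 = 1.
  j = 1: C(15,1)·(3)^1 = 15·3 = 45.
  j = 2: C(15,2)·(3)^2 = 105·9 = 945.
  V_q(n, t) = 1 + 45 + 945 = 991.
Step 2: q^n = 4^15 = 1073741824.
Step 3: Hamming bound ⌊q^n / V_q(n,t)⌋ = ⌊1073741824/991⌋ = 1083493.
Step 4: Compare |C| = 1867415 to 1083493: violated.
The claimed |C| lies above the Hamming bound, so no 4-ary code of length 15 with d ≥ 5 can have 1867415 codewords.


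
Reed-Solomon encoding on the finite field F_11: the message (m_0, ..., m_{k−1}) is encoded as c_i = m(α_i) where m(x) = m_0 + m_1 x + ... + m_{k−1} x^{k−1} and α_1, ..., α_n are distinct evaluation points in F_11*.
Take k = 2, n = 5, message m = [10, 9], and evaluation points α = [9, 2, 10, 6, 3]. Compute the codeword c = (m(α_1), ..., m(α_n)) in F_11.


c = [3, 6, 1, 9, 4]

Message polynomial: m(x) = 10 + 9·x (mod 11).
For each evaluation point α_i, compute m(α_i) mod 11:
  α_1 = 9: Horner steps 9 → 3, so m(9) = 3.
  α_2 = 2: Horner steps 9 → 6, so m(2) = 6.
  α_3 = 10: Horner steps 9 → 1, so m(10) = 1.
  α_4 = 6: Horner steps 9 → 9, so m(6) = 9.
  α_5 = 3: Horner steps 9 → 4, so m(3) = 4.
Codeword c = [3, 6, 1, 9, 4] ∈ F_11^5.


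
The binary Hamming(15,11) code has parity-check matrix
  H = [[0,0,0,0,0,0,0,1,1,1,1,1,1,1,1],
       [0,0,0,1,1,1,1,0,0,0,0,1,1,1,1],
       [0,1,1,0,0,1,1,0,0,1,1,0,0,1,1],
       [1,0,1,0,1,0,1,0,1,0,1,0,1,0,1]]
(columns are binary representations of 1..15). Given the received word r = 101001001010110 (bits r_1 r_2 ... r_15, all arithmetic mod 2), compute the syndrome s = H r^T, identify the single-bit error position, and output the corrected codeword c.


s = (0, 1, 0, 1)^T, error position = 5, corrected codeword c = 101011001010110

Compute s = H r^T mod 2 one row at a time:
  s_1 = 0 + 1 + 0 + 1 + 0 + 1 + 1 + 0 = 4 ≡ 0 (mod 2).
  s_2 = 0 + 0 + 1 + 0 + 0 + 1 + 1 + 0 = 3 ≡ 1 (mod 2).
  s_3 = 0 + 1 + 1 + 0 + 0 + 1 + 1 + 0 = 4 ≡ 0 (mod 2).
  s_4 = 1 + 1 + 0 + 0 + 1 + 1 + 1 + 0 = 5 ≡ 1 (mod 2).
s = (0, 1, 0, 1)^T — this equals column 5 of H (binary 0101), so error is at position 5.
Correct: flip bit 5 of r = 101001001010110 to get c = 101011001010110.


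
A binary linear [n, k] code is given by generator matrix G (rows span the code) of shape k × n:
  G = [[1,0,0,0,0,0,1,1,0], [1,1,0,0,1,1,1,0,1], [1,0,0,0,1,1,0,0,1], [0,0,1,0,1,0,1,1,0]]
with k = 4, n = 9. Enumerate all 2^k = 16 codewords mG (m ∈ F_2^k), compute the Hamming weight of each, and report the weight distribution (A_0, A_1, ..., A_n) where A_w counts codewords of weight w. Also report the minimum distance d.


Weight distribution: A_0 = 1, A_2 = 1, A_3 = 4, A_4 = 3, A_5 = 4, A_6 = 3. Minimum distance d = 2.

Enumerate all 2^4 = 16 messages m ∈ F_2^4.
For each, compute codeword c = mG in F_2^9, then tally its weight.
  m = 0000 → c = 000000000, weight = 0.
  m = 1000 → c = 100000110, weight = 3.
  m = 0100 → c = 110011101, weight = 6.
  m = 1100 → c = 010011011, weight = 5.
  m = 0010 → c = 100011001, weight = 4.
  m = 1010 → c = 000011111, weight = 5.
  m = 0110 → c = 010000100, weight = 2.
  m = 1110 → c = 110000010, weight = 3.
  m = 0001 → c = 001010110, weight = 4.
  m = 1001 → c = 101010000, weight = 3.
  m = 0101 → c = 111001011, weight = 6.
  m = 1101 → c = 011001101, weight = 5.
  m = 0011 → c = 101001111, weight = 6.
  m = 1011 → c = 001001001, weight = 3.
  m = 0111 → c = 011010010, weight = 4.
  m = 1111 → c = 111010100, weight = 5.
Tally weights:
  weight 0: 1 codewords.
  weight 2: 1 codewords.
  weight 3: 4 codewords.
  weight 4: 3 codewords.
  weight 5: 4 codewords.
  weight 6: 3 codewords.
Minimum distance d = smallest w > 0 with A_w > 0 = 2.
Sanity: Σ A_w = 16 = 2^4 = 16 ✓.


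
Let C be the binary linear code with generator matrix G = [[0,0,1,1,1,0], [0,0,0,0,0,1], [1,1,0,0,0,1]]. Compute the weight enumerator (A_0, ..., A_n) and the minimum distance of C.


Weight distribution: A_0 = 1, A_1 = 1, A_2 = 1, A_3 = 2, A_4 = 1, A_5 = 1, A_6 = 1. Minimum distance d = 1.

Enumerate all 2^3 = 8 messages m ∈ F_2^3.
For each, compute codeword c = mG in F_2^6, then tally its weight.
  m = 000 → c = 000000, weight = 0.
  m = 100 → c = 001110, weight = 3.
  m = 010 → c = 000001, weight = 1.
  m = 110 → c = 001111, weight = 4.
  m = 001 → c = 110001, weight = 3.
  m = 101 → c = 111111, weight = 6.
  m = 011 → c = 110000, weight = 2.
  m = 111 → c = 111110, weight = 5.
Tally weights:
  weight 0: 1 codewords.
  weight 1: 1 codewords.
  weight 2: 1 codewords.
  weight 3: 2 codewords.
  weight 4: 1 codewords.
  weight 5: 1 codewords.
  weight 6: 1 codewords.
Minimum distance d = smallest w > 0 with A_w > 0 = 1.
Sanity: Σ A_w = 8 = 2^3 = 8 ✓.


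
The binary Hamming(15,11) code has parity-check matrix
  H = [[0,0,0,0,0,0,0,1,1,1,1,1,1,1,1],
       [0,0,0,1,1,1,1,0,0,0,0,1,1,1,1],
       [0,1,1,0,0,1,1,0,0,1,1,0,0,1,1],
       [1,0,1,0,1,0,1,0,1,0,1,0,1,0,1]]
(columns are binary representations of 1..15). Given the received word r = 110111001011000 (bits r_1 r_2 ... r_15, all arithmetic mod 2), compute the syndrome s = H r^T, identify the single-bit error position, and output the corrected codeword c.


s = (1, 0, 1, 0)^T, error position = 10, corrected codeword c = 110111001111000

Compute s = H r^T mod 2 one row at a time:
  s_1 = 0 + 1 + 0 + 1 + 1 + 0 + 0 + 0 = 3 ≡ 1 (mod 2).
  s_2 = 1 + 1 + 1 + 0 + 1 + 0 + 0 + 0 = 4 ≡ 0 (mod 2).
  s_3 = 1 + 0 + 1 + 0 + 0 + 1 + 0 + 0 = 3 ≡ 1 (mod 2).
  s_4 = 1 + 0 + 1 + 0 + 1 + 1 + 0 + 0 = 4 ≡ 0 (mod 2).
s = (1, 0, 1, 0)^T — this equals column 10 of H (binary 1010), so error is at position 10.
Correct: flip bit 10 of r = 110111001011000 to get c = 110111001111000.


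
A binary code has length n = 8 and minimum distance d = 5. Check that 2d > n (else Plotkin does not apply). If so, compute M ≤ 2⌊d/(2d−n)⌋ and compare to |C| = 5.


Plotkin bound M ≤ 4; given |C| = 5 > bound (violated).

Check applicability: 2d = 10, n = 8.
2d − n = 2 > 0, so Plotkin applies.
Compute d/(2d−n) = 5/2 ≈ 2.5000.
⌊d/(2d−n)⌋ = 2.
Plotkin bound: M ≤ 2·2 = 4.
Given |C| = 5, check: VIOLATED.
This |C| is above the Plotkin bound, so no binary code with n = 8, d = 5 and 5 codewords exists.


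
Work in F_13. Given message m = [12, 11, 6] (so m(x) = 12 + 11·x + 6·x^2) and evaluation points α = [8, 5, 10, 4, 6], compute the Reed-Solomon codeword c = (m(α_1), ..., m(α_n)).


c = [3, 9, 7, 9, 8]

Message polynomial: m(x) = 12 + 11·x + 6·x^2 (mod 13).
For each evaluation point α_i, compute m(α_i) mod 13:
  α_1 = 8: Horner steps 6 → 7 → 3, so m(8) = 3.
  α_2 = 5: Horner steps 6 → 2 → 9, so m(5) = 9.
  α_3 = 10: Horner steps 6 → 6 → 7, so m(10) = 7.
  α_4 = 4: Horner steps 6 → 9 → 9, so m(4) = 9.
  α_5 = 6: Horner steps 6 → 8 → 8, so m(6) = 8.
Codeword c = [3, 9, 7, 9, 8] ∈ F_13^5.


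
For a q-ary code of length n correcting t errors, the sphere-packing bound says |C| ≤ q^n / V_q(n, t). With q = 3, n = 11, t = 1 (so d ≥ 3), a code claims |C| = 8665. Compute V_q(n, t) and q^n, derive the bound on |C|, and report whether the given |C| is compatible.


V_q(n, t) = 23, q^n = 177147, Hamming bound = 7702, |C| = 8665 > bound (violated).

Step 1: Compute V_q(n, t) = Σ_{j=0}^1 C(n, j) (q−1)^j.
  j = 0: C(11,0)·(2)^0 = 1·1 = 1.
  j = 1: C(11,1)·(2)^1 = 11·2 = 22.
  V_q(n, t) = 1 + 22 = 23.
Step 2: q^n = 3^11 = 177147.
Step 3: Hamming bound ⌊q^n / V_q(n,t)⌋ = ⌊177147/23⌋ = 7702.
Step 4: Compare |C| = 8665 to 7702: violated.
The claimed |C| lies above the Hamming bound, so no 3-ary code of length 11 with d ≥ 3 can have 8665 codewords.


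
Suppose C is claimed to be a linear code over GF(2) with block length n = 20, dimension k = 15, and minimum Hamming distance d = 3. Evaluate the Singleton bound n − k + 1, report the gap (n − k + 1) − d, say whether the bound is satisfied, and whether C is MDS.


Singleton RHS = n − k + 1 = 6, slack = 3, bound satisfied, not MDS.

Singleton bound: d ≤ n − k + 1.
Here n = 20, k = 15, so n − k + 1 = 6.
Given d = 3, check d ≤ 6: YES.
Slack = (n − k + 1) − d = 3.
The code is NOT MDS (slack = 3 > 0).
Description: the claimed parameters are [20, 15, 3]_2; such a code would be non-MDS.


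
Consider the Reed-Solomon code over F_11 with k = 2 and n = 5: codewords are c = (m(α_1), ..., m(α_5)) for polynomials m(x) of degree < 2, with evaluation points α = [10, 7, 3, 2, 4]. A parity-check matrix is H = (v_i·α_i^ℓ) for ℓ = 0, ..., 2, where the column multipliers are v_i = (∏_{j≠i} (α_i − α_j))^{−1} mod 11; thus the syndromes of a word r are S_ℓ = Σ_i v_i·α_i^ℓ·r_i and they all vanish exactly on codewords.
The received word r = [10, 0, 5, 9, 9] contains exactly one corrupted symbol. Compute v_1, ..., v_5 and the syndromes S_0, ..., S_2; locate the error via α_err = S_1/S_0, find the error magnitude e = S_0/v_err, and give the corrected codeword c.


S = (10, 7, 6), error at position 5, error magnitude e = 8, c = [10, 0, 5, 9, 1].

Step 1: column multipliers v_i = (∏_{j≠i}(α_i − α_j))^{−1} mod 11.
  i = 1 (α = 10): (10−7)(10−3)(10−2)(10−4) = 3·7·8·6 = 1008 ≡ 7, so v_1 = 7^{−1} = 8 (mod 11).
  i = 2 (α = 7): (7−10)(7−3)(7−2)(7−4) = (−3)·4·5·3 = −180 ≡ 7, so v_2 = 7^{−1} = 8 (mod 11).
  i = 3 (α = 3): (3−10)(3−7)(3−2)(3−4) = (−7)·(−4)·1·(−1) = −28 ≡ 5, so v_3 = 5^{−1} = 9 (mod 11).
  i = 4 (α = 2): (2−10)(2−7)(2−3)(2−4) = (−8)·(−5)·(−1)·(−2) = 80 ≡ 3, so v_4 = 3^{−1} = 4 (mod 11).
  i = 5 (α = 4): (4−10)(4−7)(4−3)(4−2) = (−6)·(−3)·1·2 = 36 ≡ 3, so v_5 = 3^{−1} = 4 (mod 11).
  v = [8, 8, 9, 4, 4].
Step 2: syndromes of r = [10, 0, 5, 9, 9] (all sums mod 11).
  S_0 = Σ v_i r_i = 8·10 + 8·0 + 9·5 + 4·9 + 4·9 = 197 ≡ 10.
  S_1 = Σ v_i α_i r_i = 8·10·10 + 8·7·0 + 9·3·5 + 4·2·9 + 4·4·9 = 1151 ≡ 7.
  α_i^2 mod 11 = [1, 5, 9, 4, 5].
  S_2 = Σ v_i α_i^2 r_i = 8·1·10 + 8·5·0 + 9·9·5 + 4·4·9 + 4·5·9 = 809 ≡ 6.
  S = (10, 7, 6) ≠ 0, so r is not a codeword (an error is present).
Step 3: locate the error. For a single error e at position i, S_ℓ = v_i·e·α_i^ℓ, so α_err = S_1/S_0.
  S_0^{−1} = 10^{−1} = 10 (mod 11), so α_err = 7·10 = 70 ≡ 4 = α_5. Error position i = 5.
  Consistency check: S_2/S_1 = 6·8 = 48 ≡ 4 = α_err ✓ (single-error assumption holds).
Step 4: error magnitude e = S_0/v_5 = S_0·∏_{j≠5}(α_5 − α_j) = 10·3 = 30 ≡ 8 (mod 11).
Step 5: correct position 5: c_5 = r_5 − e = 9 − 8 ≡ 1 (mod 11). Hence c = [10, 0, 5, 9, 1].
  Check: interpolating c through the α_i gives m(x) = 6 + 7·x (degree < 2) with m(α_i) = c_i for every i, so c is indeed a codeword.


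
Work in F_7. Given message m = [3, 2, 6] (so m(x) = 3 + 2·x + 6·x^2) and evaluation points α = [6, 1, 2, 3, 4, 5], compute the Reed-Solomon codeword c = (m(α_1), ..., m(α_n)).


c = [0, 4, 3, 0, 2, 2]

Message polynomial: m(x) = 3 + 2·x + 6·x^2 (mod 7).
For each evaluation point α_i, compute m(α_i) mod 7:
  α_1 = 6: Horner steps 6 → 3 → 0, so m(6) = 0.
  α_2 = 1: Horner steps 6 → 1 → 4, so m(1) = 4.
  α_3 = 2: Horner steps 6 → 0 → 3, so m(2) = 3.
  α_4 = 3: Horner steps 6 → 6 → 0, so m(3) = 0.
  α_5 = 4: Horner steps 6 → 5 → 2, so m(4) = 2.
  α_6 = 5: Horner steps 6 → 4 → 2, so m(5) = 2.
Codeword c = [0, 4, 3, 0, 2, 2] ∈ F_7^6.


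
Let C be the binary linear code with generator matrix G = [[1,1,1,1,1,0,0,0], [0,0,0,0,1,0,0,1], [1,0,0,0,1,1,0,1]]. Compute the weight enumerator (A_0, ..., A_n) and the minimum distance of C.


Weight distribution: A_0 = 1, A_2 = 2, A_4 = 1, A_5 = 4. Minimum distance d = 2.

Enumerate all 2^3 = 8 messages m ∈ F_2^3.
For each, compute codeword c = mG in F_2^8, then tally its weight.
  m = 000 → c = 00000000, weight = 0.
  m = 100 → c = 11111000, weight = 5.
  m = 010 → c = 00001001, weight = 2.
  m = 110 → c = 11110001, weight = 5.
  m = 001 → c = 10001101, weight = 4.
  m = 101 → c = 01110101, weight = 5.
  m = 011 → c = 10000100, weight = 2.
  m = 111 → c = 01111100, weight = 5.
Tally weights:
  weight 0: 1 codewords.
  weight 2: 2 codewords.
  weight 4: 1 codewords.
  weight 5: 4 codewords.
Minimum distance d = smallest w > 0 with A_w > 0 = 2.
Sanity: Σ A_w = 8 = 2^3 = 8 ✓.


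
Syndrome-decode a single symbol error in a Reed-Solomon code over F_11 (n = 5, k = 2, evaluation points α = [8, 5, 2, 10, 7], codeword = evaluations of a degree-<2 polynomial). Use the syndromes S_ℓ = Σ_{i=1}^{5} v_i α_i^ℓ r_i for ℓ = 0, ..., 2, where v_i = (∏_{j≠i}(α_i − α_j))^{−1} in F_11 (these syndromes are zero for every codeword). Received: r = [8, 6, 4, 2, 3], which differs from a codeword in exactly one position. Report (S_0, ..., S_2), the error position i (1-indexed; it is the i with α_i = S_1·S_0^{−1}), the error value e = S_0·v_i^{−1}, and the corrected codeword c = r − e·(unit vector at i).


S = (10, 4, 6), error at position 5, error magnitude e = 3, c = [8, 6, 4, 2, 0].

Step 1: column multipliers v_i = (∏_{j≠i}(α_i − α_j))^{−1} mod 11.
  i = 1 (α = 8): (8−5)(8−2)(8−10)(8−7) = 3·6·(−2)·1 = −36 ≡ 8, so v_1 = 8^{−1} = 7 (mod 11).
  i = 2 (α = 5): (5−8)(5−2)(5−10)(5−7) = (−3)·3·(−5)·(−2) = −90 ≡ 9, so v_2 = 9^{−1} = 5 (mod 11).
  i = 3 (α = 2): (2−8)(2−5)(2−10)(2−7) = (−6)·(−3)·(−8)·(−5) = 720 ≡ 5, so v_3 = 5^{−1} = 9 (mod 11).
  i = 4 (α = 10): (10−8)(10−5)(10−2)(10−7) = 2·5·8·3 = 240 ≡ 9, so v_4 = 9^{−1} = 5 (mod 11).
  i = 5 (α = 7): (7−8)(7−5)(7−2)(7−10) = (−1)·2·5·(−3) = 30 ≡ 8, so v_5 = 8^{−1} = 7 (mod 11).
  v = [7, 5, 9, 5, 7].
Step 2: syndromes of r = [8, 6, 4, 2, 3] (all sums mod 11).
  S_0 = Σ v_i r_i = 7·8 + 5·6 + 9·4 + 5·2 + 7·3 = 153 ≡ 10.
  S_1 = Σ v_i α_i r_i = 7·8·8 + 5·5·6 + 9·2·4 + 5·10·2 + 7·7·3 = 917 ≡ 4.
  α_i^2 mod 11 = [9, 3, 4, 1, 5].
  S_2 = Σ v_i α_i^2 r_i = 7·9·8 + 5·3·6 + 9·4·4 + 5·1·2 + 7·5·3 = 853 ≡ 6.
  S = (10, 4, 6) ≠ 0, so r is not a codeword (an error is present).
Step 3: locate the error. For a single error e at position i, S_ℓ = v_i·e·α_i^ℓ, so α_err = S_1/S_0.
  S_0^{−1} = 10^{−1} = 10 (mod 11), so α_err = 4·10 = 40 ≡ 7 = α_5. Error position i = 5.
  Consistency check: S_2/S_1 = 6·3 = 18 ≡ 7 = α_err ✓ (single-error assumption holds).
Step 4: error magnitude e = S_0/v_5 = S_0·∏_{j≠5}(α_5 − α_j) = 10·8 = 80 ≡ 3 (mod 11).
Step 5: correct position 5: c_5 = r_5 − e = 3 − 3 ≡ 0 (mod 11). Hence c = [8, 6, 4, 2, 0].
  Check: interpolating c through the α_i gives m(x) = 10 + 8·x (degree < 2) with m(α_i) = c_i for every i, so c is indeed a codeword.


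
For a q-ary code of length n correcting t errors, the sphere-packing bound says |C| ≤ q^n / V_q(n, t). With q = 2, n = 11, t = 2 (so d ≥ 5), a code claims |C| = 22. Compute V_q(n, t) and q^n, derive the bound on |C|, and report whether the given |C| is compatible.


V_q(n, t) = 67, q^n = 2048, Hamming bound = 30, |C| = 22 ≤ bound (satisfied).

Step 1: Compute V_q(n, t) = Σ_{j=0}^2 C(n, j) (q−1)^j.
  j = 0: C(11,0)·(1)^0 = 1·1 = 1.
  j = 1: C(11,1)·(1)^1 = 11·1 = 11.
  j = 2: C(11,2)·(1)^2 = 55·1 = 55.
  V_q(n, t) = 1 + 11 + 55 = 67.
Step 2: q^n = 2^11 = 2048.
Step 3: Hamming bound ⌊q^n / V_q(n,t)⌋ = ⌊2048/67⌋ = 30.
Step 4: Compare |C| = 22 to 30: satisfied.
The claimed |C| lies below the Hamming bound.


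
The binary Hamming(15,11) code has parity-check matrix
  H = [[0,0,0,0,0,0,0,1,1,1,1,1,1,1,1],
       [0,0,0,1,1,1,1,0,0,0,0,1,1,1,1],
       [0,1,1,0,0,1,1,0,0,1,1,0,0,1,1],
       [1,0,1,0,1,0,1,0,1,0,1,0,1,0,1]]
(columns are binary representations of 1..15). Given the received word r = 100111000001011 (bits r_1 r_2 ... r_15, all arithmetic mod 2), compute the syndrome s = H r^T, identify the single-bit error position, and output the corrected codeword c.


s = (1, 0, 1, 1)^T, error position = 11, corrected codeword c = 100111000011011

Compute s = H r^T mod 2 one row at a time:
  s_1 = 0 + 0 + 0 + 0 + 1 + 0 + 1 + 1 = 3 ≡ 1 (mod 2).
  s_2 = 1 + 1 + 1 + 0 + 1 + 0 + 1 + 1 = 6 ≡ 0 (mod 2).
  s_3 = 0 + 0 + 1 + 0 + 0 + 0 + 1 + 1 = 3 ≡ 1 (mod 2).
  s_4 = 1 + 0 + 1 + 0 + 0 + 0 + 0 + 1 = 3 ≡ 1 (mod 2).
s = (1, 0, 1, 1)^T — this equals column 11 of H (binary 1011), so error is at position 11.
Correct: flip bit 11 of r = 100111000001011 to get c = 100111000011011.


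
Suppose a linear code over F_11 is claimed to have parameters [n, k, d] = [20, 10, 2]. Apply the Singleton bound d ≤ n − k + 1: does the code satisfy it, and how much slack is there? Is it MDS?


Singleton RHS = n − k + 1 = 11, slack = 9, bound satisfied, not MDS.

Singleton bound: d ≤ n − k + 1.
Here n = 20, k = 10, so n − k + 1 = 11.
Given d = 2, check d ≤ 11: YES.
Slack = (n − k + 1) − d = 9.
The code is NOT MDS (slack = 9 > 0).
Description: the claimed parameters are [20, 10, 2]_11; such a code would be non-MDS.


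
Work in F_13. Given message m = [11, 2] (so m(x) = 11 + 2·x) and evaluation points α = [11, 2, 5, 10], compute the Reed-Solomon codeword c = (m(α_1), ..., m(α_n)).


c = [7, 2, 8, 5]

Message polynomial: m(x) = 11 + 2·x (mod 13).
For each evaluation point α_i, compute m(α_i) mod 13:
  α_1 = 11: Horner steps 2 → 7, so m(11) = 7.
  α_2 = 2: Horner steps 2 → 2, so m(2) = 2.
  α_3 = 5: Horner steps 2 → 8, so m(5) = 8.
  α_4 = 10: Horner steps 2 → 5, so m(10) = 5.
Codeword c = [7, 2, 8, 5] ∈ F_13^4.


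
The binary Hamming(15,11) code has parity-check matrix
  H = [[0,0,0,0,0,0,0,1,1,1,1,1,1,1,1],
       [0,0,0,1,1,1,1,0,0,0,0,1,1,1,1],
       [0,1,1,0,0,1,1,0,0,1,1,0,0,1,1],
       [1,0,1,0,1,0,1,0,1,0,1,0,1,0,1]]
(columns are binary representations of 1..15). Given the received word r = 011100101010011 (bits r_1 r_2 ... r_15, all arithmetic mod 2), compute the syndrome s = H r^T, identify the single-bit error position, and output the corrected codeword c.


s = (0, 0, 0, 1)^T, error position = 1, corrected codeword c = 111100101010011

Compute s = H r^T mod 2 one row at a time:
  s_1 = 0 + 1 + 0 + 1 + 0 + 0 + 1 + 1 = 4 ≡ 0 (mod 2).
  s_2 = 1 + 0 + 0 + 1 + 0 + 0 + 1 + 1 = 4 ≡ 0 (mod 2).
  s_3 = 1 + 1 + 0 + 1 + 0 + 1 + 1 + 1 = 6 ≡ 0 (mod 2).
  s_4 = 0 + 1 + 0 + 1 + 1 + 1 + 0 + 1 = 5 ≡ 1 (mod 2).
s = (0, 0, 0, 1)^T — this equals column 1 of H (binary 0001), so error is at position 1.
Correct: flip bit 1 of r = 011100101010011 to get c = 111100101010011.


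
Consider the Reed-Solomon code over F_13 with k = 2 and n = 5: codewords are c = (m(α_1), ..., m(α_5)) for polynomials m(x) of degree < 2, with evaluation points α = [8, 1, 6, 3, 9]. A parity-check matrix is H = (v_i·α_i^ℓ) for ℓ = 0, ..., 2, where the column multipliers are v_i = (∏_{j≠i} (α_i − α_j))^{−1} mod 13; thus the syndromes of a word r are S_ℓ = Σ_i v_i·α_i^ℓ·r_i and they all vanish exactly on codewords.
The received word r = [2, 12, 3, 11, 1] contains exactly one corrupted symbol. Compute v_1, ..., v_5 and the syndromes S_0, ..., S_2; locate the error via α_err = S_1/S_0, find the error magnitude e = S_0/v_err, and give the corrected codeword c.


S = (6, 2, 5), error at position 5, error magnitude e = 6, c = [2, 12, 3, 11, 8].

Step 1: column multipliers v_i = (∏_{j≠i}(α_i − α_j))^{−1} mod 13.
  i = 1 (α = 8): (8−1)(8−6)(8−3)(8−9) = 7·2·5·(−1) = −70 ≡ 8, so v_1 = 8^{−1} = 5 (mod 13).
  i = 2 (α = 1): (1−8)(1−6)(1−3)(1−9) = (−7)·(−5)·(−2)·(−8) = 560 ≡ 1, so v_2 = 1^{−1} = 1 (mod 13).
  i = 3 (α = 6): (6−8)(6−1)(6−3)(6−9) = (−2)·5·3·(−3) = 90 ≡ 12, so v_3 = 12^{−1} = 12 (mod 13).
  i = 4 (α = 3): (3−8)(3−1)(3−6)(3−9) = (−5)·2·(−3)·(−6) = −180 ≡ 2, so v_4 = 2^{−1} = 7 (mod 13).
  i = 5 (α = 9): (9−8)(9−1)(9−6)(9−3) = 1·8·3·6 = 144 ≡ 1, so v_5 = 1^{−1} = 1 (mod 13).
  v = [5, 1, 12, 7, 1].
Step 2: syndromes of r = [2, 12, 3, 11, 1] (all sums mod 13).
  S_0 = Σ v_i r_i = 5·2 + 1·12 + 12·3 + 7·11 + 1·1 = 136 ≡ 6.
  S_1 = Σ v_i α_i r_i = 5·8·2 + 1·1·12 + 12·6·3 + 7·3·11 + 1·9·1 = 548 ≡ 2.
  α_i^2 mod 13 = [12, 1, 10, 9, 3].
  S_2 = Σ v_i α_i^2 r_i = 5·12·2 + 1·1·12 + 12·10·3 + 7·9·11 + 1·3·1 = 1188 ≡ 5.
  S = (6, 2, 5) ≠ 0, so r is not a codeword (an error is present).
Step 3: locate the error. For a single error e at position i, S_ℓ = v_i·e·α_i^ℓ, so α_err = S_1/S_0.
  S_0^{−1} = 6^{−1} = 11 (mod 13), so α_err = 2·11 = 22 ≡ 9 = α_5. Error position i = 5.
  Consistency check: S_2/S_1 = 5·7 = 35 ≡ 9 = α_err ✓ (single-error assumption holds).
Step 4: error magnitude e = S_0/v_5 = S_0·∏_{j≠5}(α_5 − α_j) = 6·1 = 6 ≡ 6 (mod 13).
Step 5: correct position 5: c_5 = r_5 − e = 1 − 6 ≡ 8 (mod 13). Hence c = [2, 12, 3, 11, 8].
  Check: interpolating c through the α_i gives m(x) = 6 + 6·x (degree < 2) with m(α_i) = c_i for every i, so c is indeed a codeword.


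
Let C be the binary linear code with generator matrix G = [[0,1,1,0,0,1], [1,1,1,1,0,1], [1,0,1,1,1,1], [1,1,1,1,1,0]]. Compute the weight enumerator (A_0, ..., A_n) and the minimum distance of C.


Weight distribution: A_0 = 1, A_1 = 1, A_2 = 4, A_3 = 4, A_4 = 3, A_5 = 3. Minimum distance d = 1.

Enumerate all 2^4 = 16 messages m ∈ F_2^4.
For each, compute codeword c = mG in F_2^6, then tally its weight.
  m = 0000 → c = 000000, weight = 0.
  m = 1000 → c = 011001, weight = 3.
  m = 0100 → c = 111101, weight = 5.
  m = 1100 → c = 100100, weight = 2.
  m = 0010 → c = 101111, weight = 5.
  m = 1010 → c = 110110, weight = 4.
  m = 0110 → c = 010010, weight = 2.
  m = 1110 → c = 001011, weight = 3.
  m = 0001 → c = 111110, weight = 5.
  m = 1001 → c = 100111, weight = 4.
  m = 0101 → c = 000011, weight = 2.
  m = 1101 → c = 011010, weight = 3.
  m = 0011 → c = 010001, weight = 2.
  m = 1011 → c = 001000, weight = 1.
  m = 0111 → c = 101100, weight = 3.
  m = 1111 → c = 110101, weight = 4.
Tally weights:
  weight 0: 1 codewords.
  weight 1: 1 codewords.
  weight 2: 4 codewords.
  weight 3: 4 codewords.
  weight 4: 3 codewords.
  weight 5: 3 codewords.
Minimum distance d = smallest w > 0 with A_w > 0 = 1.
Sanity: Σ A_w = 16 = 2^4 = 16 ✓.


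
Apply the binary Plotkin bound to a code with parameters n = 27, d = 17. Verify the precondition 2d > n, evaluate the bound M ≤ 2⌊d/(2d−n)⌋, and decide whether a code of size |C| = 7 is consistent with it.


Plotkin bound M ≤ 4; given |C| = 7 > bound (violated).

Check applicability: 2d = 34, n = 27.
2d − n = 7 > 0, so Plotkin applies.
Compute d/(2d−n) = 17/7 ≈ 2.4286.
⌊d/(2d−n)⌋ = 2.
Plotkin bound: M ≤ 2·2 = 4.
Given |C| = 7, check: VIOLATED.
This |C| is above the Plotkin bound, so no binary code with n = 27, d = 17 and 7 codewords exists.


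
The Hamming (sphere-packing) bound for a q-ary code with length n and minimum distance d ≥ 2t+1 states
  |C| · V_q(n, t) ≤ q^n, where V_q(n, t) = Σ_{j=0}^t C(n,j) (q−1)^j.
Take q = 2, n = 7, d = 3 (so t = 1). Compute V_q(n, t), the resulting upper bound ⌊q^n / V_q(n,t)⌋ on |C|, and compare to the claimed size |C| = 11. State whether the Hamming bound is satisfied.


V_q(n, t) = 8, q^n = 128, Hamming bound = 16, |C| = 11 ≤ bound (satisfied).

Step 1: Compute V_q(n, t) = Σ_{j=0}^1 C(n, j) (q−1)^j.
  j = 0: C(7,0)·(1)^0 = 1·1 = 1.
  j = 1: C(7,1)·(1)^1 = 7·1 = 7.
  V_q(n, t) = 1 + 7 = 8.
Step 2: q^n = 2^7 = 128.
Step 3: Hamming bound ⌊q^n / V_q(n,t)⌋ = ⌊128/8⌋ = 16.
Step 4: Compare |C| = 11 to 16: satisfied.
The claimed |C| lies below the Hamming bound.


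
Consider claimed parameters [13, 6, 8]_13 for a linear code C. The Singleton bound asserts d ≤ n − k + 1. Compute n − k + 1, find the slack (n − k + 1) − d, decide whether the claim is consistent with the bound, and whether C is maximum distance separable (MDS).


Singleton RHS = n − k + 1 = 8, slack = 0, bound satisfied, MDS.

Singleton bound: d ≤ n − k + 1.
Here n = 13, k = 6, so n − k + 1 = 8.
Given d = 8, check d ≤ 8: YES.
Slack = (n − k + 1) − d = 0.
The code is MDS (slack = 0).
Description: the claimed parameters are [13, 6, 8]_13; such a code would be MDS (meets Singleton bound).


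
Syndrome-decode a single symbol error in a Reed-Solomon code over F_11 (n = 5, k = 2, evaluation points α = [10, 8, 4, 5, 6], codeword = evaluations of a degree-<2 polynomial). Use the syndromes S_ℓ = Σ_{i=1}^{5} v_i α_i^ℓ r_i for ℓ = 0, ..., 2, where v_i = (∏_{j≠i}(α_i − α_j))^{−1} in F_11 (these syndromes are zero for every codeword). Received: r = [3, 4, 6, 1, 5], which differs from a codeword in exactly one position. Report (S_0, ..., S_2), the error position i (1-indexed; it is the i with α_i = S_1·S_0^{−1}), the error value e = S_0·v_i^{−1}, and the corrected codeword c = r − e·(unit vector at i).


S = (8, 7, 2), error at position 4, error magnitude e = 1, c = [3, 4, 6, 0, 5].

Step 1: column multipliers v_i = (∏_{j≠i}(α_i − α_j))^{−1} mod 11.
  i = 1 (α = 10): (10−8)(10−4)(10−5)(10−6) = 2·6·5·4 = 240 ≡ 9, so v_1 = 9^{−1} = 5 (mod 11).
  i = 2 (α = 8): (8−10)(8−4)(8−5)(8−6) = (−2)·4·3·2 = −48 ≡ 7, so v_2 = 7^{−1} = 8 (mod 11).
  i = 3 (α = 4): (4−10)(4−8)(4−5)(4−6) = (−6)·(−4)·(−1)·(−2) = 48 ≡ 4, so v_3 = 4^{−1} = 3 (mod 11).
  i = 4 (α = 5): (5−10)(5−8)(5−4)(5−6) = (−5)·(−3)·1·(−1) = −15 ≡ 7, so v_4 = 7^{−1} = 8 (mod 11).
  i = 5 (α = 6): (6−10)(6−8)(6−4)(6−5) = (−4)·(−2)·2·1 = 16 ≡ 5, so v_5 = 5^{−1} = 9 (mod 11).
  v = [5, 8, 3, 8, 9].
Step 2: syndromes of r = [3, 4, 6, 1, 5] (all sums mod 11).
  S_0 = Σ v_i r_i = 5·3 + 8·4 + 3·6 + 8·1 + 9·5 = 118 ≡ 8.
  S_1 = Σ v_i α_i r_i = 5·10·3 + 8·8·4 + 3·4·6 + 8·5·1 + 9·6·5 = 788 ≡ 7.
  α_i^2 mod 11 = [1, 9, 5, 3, 3].
  S_2 = Σ v_i α_i^2 r_i = 5·1·3 + 8·9·4 + 3·5·6 + 8·3·1 + 9·3·5 = 552 ≡ 2.
  S = (8, 7, 2) ≠ 0, so r is not a codeword (an error is present).
Step 3: locate the error. For a single error e at position i, S_ℓ = v_i·e·α_i^ℓ, so α_err = S_1/S_0.
  S_0^{−1} = 8^{−1} = 7 (mod 11), so α_err = 7·7 = 49 ≡ 5 = α_4. Error position i = 4.
  Consistency check: S_2/S_1 = 2·8 = 16 ≡ 5 = α_err ✓ (single-error assumption holds).
Step 4: error magnitude e = S_0/v_4 = S_0·∏_{j≠4}(α_4 − α_j) = 8·7 = 56 ≡ 1 (mod 11).
Step 5: correct position 4: c_4 = r_4 − e = 1 − 1 ≡ 0 (mod 11). Hence c = [3, 4, 6, 0, 5].
  Check: interpolating c through the α_i gives m(x) = 8 + 5·x (degree < 2) with m(α_i) = c_i for every i, so c is indeed a codeword.


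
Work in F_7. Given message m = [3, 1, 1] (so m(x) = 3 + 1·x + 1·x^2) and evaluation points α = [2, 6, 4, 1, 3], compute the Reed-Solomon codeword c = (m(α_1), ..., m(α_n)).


c = [2, 3, 2, 5, 1]

Message polynomial: m(x) = 3 + 1·x + 1·x^2 (mod 7).
For each evaluation point α_i, compute m(α_i) mod 7:
  α_1 = 2: Horner steps 1 → 3 → 2, so m(2) = 2.
  α_2 = 6: Horner steps 1 → 0 → 3, so m(6) = 3.
  α_3 = 4: Horner steps 1 → 5 → 2, so m(4) = 2.
  α_4 = 1: Horner steps 1 → 2 → 5, so m(1) = 5.
  α_5 = 3: Horner steps 1 → 4 → 1, so m(3) = 1.
Codeword c = [2, 3, 2, 5, 1] ∈ F_7^5.


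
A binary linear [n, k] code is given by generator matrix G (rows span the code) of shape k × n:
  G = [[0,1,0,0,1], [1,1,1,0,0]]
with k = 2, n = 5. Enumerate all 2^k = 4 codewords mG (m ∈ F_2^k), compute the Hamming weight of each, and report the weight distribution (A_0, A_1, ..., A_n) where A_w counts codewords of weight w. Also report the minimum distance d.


Weight distribution: A_0 = 1, A_2 = 1, A_3 = 2. Minimum distance d = 2.

Enumerate all 2^2 = 4 messages m ∈ F_2^2.
For each, compute codeword c = mG in F_2^5, then tally its weight.
  m = 00 → c = 00000, weight = 0.
  m = 10 → c = 01001, weight = 2.
  m = 01 → c = 11100, weight = 3.
  m = 11 → c = 10101, weight = 3.
Tally weights:
  weight 0: 1 codewords.
  weight 2: 1 codewords.
  weight 3: 2 codewords.
Minimum distance d = smallest w > 0 with A_w > 0 = 2.
Sanity: Σ A_w = 4 = 2^2 = 4 ✓.


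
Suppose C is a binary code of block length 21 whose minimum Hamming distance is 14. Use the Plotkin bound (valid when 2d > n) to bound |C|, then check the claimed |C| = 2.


Plotkin bound M ≤ 4; given |C| = 2 ≤ bound (satisfied).

Check applicability: 2d = 28, n = 21.
2d − n = 7 > 0, so Plotkin applies.
Compute d/(2d−n) = 14/7 ≈ 2.0000.
⌊d/(2d−n)⌋ = 2.
Plotkin bound: M ≤ 2·2 = 4.
Given |C| = 2, check: satisfied.
This |C| is below the Plotkin bound.


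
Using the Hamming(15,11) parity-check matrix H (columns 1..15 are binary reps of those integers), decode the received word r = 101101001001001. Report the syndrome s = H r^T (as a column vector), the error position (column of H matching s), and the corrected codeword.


s = (1, 0, 1, 0)^T, error position = 10, corrected codeword c = 101101001101001

Compute s = H r^T mod 2 one row at a time:
  s_1 = 0 + 1 + 0 + 0 + 1 + 0 + 0 + 1 = 3 ≡ 1 (mod 2).
  s_2 = 1 + 0 + 1 + 0 + 1 + 0 + 0 + 1 = 4 ≡ 0 (mod 2).
  s_3 = 0 + 1 + 1 + 0 + 0 + 0 + 0 + 1 = 3 ≡ 1 (mod 2).
  s_4 = 1 + 1 + 0 + 0 + 1 + 0 + 0 + 1 = 4 ≡ 0 (mod 2).
s = (1, 0, 1, 0)^T — this equals column 10 of H (binary 1010), so error is at position 10.
Correct: flip bit 10 of r = 101101001001001 to get c = 101101001101001.


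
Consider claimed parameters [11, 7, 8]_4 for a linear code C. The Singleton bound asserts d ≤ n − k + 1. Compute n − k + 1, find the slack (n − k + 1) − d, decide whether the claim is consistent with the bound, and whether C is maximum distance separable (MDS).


Singleton RHS = n − k + 1 = 5, slack = -3, bound violated (no such code; not MDS).

Singleton bound: d ≤ n − k + 1.
Here n = 11, k = 7, so n − k + 1 = 5.
Given d = 8, check d ≤ 5: NO.
Slack = (n − k + 1) − d = -3.
The slack is negative: d = 8 exceeds n − k + 1 = 5 by 3, so the Singleton bound is violated and no linear [11, 7, 8]_4 code can exist. In particular it is not MDS (MDS requires d = n − k + 1 exactly).
Description: the claimed parameters are [11, 7, 8]_4; such a code would be impossible (violates the Singleton bound).


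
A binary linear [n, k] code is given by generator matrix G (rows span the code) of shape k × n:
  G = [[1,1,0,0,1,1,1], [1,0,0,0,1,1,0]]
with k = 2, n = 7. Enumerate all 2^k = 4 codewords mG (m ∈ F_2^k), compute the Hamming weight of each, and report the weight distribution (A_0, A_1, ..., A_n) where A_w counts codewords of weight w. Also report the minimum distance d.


Weight distribution: A_0 = 1, A_2 = 1, A_3 = 1, A_5 = 1. Minimum distance d = 2.

Enumerate all 2^2 = 4 messages m ∈ F_2^2.
For each, compute codeword c = mG in F_2^7, then tally its weight.
  m = 00 → c = 0000000, weight = 0.
  m = 10 → c = 1100111, weight = 5.
  m = 01 → c = 1000110, weight = 3.
  m = 11 → c = 0100001, weight = 2.
Tally weights:
  weight 0: 1 codewords.
  weight 2: 1 codewords.
  weight 3: 1 codewords.
  weight 5: 1 codewords.
Minimum distance d = smallest w > 0 with A_w > 0 = 2.
Sanity: Σ A_w = 4 = 2^2 = 4 ✓.
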